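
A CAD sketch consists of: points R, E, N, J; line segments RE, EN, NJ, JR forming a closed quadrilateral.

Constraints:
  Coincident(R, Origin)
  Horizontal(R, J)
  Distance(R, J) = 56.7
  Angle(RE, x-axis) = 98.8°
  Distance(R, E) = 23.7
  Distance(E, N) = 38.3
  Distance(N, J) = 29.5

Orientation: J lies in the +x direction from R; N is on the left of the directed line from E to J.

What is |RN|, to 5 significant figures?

39.537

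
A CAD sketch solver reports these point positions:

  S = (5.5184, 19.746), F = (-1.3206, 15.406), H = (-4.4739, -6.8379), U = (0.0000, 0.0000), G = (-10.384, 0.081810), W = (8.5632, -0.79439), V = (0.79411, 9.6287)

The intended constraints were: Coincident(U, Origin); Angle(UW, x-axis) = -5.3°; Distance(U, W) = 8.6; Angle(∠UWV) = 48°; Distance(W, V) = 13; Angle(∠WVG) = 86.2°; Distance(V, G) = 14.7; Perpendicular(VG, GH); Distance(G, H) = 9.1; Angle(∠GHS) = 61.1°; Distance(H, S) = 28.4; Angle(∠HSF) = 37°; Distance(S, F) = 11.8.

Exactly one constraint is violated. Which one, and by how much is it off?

Distance(S, F) = 11.8 — off by 3.70.

U = (0.00, 0.00) ✓; UW at -5.300° ✓; |UW| = 8.600 ✓; ∠UWV = 48.00° ✓; |WV| = 13.00 ✓; ∠WVG = 86.20° ✓; |VG| = 14.70 ✓; ∠(VG, GH) = 90.00° ✓; |GH| = 9.100 ✓; ∠GHS = 61.10° ✓; |HS| = 28.40 ✓; ∠HSF = 37.00° ✓; |SF| = 8.100 ✗.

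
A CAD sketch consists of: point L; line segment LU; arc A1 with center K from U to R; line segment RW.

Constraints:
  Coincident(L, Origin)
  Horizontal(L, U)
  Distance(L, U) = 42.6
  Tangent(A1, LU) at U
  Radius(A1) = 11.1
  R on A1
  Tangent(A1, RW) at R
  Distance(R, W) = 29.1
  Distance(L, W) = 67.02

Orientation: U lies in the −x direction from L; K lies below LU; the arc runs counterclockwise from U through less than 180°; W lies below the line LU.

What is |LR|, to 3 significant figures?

54.8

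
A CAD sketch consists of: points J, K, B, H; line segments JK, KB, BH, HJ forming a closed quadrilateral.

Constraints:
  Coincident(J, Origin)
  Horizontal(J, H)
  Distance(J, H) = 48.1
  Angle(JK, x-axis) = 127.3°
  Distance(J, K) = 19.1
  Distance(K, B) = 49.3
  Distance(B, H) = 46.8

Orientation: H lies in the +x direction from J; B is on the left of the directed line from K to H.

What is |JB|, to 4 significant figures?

51.87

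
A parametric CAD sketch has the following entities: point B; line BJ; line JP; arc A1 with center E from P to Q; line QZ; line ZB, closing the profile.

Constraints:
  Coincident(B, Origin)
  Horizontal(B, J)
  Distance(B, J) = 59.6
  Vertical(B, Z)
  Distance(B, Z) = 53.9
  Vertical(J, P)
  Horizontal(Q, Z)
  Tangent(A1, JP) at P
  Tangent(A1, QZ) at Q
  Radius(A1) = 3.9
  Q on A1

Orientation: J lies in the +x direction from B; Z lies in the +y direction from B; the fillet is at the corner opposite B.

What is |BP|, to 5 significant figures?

77.796

The virtual corner opposite B is at (59.600, 53.900). Tangency of A1 to JP means the radius EP is perpendicular to JP and A1 meets QZ tangentially, so EQ is at right angles to QZ, with radius 3.9, so the center E sits 3.9 in from both sides at E = (55.700, 50.000). That places the tangent points at P = (59.600, 50.000) on JP and Q = (55.700, 53.900) on QZ. Then |BP| = |P − B| = 77.796.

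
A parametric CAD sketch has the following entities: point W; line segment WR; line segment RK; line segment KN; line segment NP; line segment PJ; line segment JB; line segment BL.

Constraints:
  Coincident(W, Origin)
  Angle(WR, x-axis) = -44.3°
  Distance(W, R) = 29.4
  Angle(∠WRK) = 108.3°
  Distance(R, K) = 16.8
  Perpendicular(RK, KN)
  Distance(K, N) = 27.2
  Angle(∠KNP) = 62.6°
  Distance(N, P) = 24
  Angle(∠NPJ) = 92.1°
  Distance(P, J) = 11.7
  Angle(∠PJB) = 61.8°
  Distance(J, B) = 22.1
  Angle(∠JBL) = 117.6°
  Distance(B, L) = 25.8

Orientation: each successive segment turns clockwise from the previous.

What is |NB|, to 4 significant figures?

4.988

∠NPJ = 92.1° gives PJ at -51.30° from the x-axis; with |PJ| = 11.7, J = (15.81, -18.53). ∠PJB = 61.8° gives JB at -169.5° from the x-axis; with |JB| = 22.1, B = (-5.917, -22.56). Then |NB| = |B − N| = 4.988.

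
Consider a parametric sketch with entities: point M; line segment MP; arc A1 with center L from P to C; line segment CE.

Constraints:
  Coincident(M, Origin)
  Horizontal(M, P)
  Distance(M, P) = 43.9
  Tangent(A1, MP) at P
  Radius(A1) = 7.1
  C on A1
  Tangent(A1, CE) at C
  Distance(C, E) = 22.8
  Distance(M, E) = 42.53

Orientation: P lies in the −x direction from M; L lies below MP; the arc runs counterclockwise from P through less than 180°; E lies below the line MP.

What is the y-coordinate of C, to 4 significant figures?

-12.28

Checks: M = (0.00, 0.00) ✓; |LC| = 7.100 ✓; ∠(LC, CE) = 90.00° ✓; |CE| = 22.80 ✓; |ME| = 42.53 ✓.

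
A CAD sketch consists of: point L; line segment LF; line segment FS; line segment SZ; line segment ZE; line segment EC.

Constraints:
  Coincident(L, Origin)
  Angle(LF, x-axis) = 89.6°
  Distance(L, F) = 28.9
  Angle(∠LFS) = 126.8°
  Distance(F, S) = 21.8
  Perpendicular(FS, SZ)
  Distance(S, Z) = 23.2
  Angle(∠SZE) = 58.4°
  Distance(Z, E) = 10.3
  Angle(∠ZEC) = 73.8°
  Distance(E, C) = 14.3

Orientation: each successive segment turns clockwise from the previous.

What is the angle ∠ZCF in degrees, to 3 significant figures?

102°

L is at the origin; LF runs at 89.6° with length 28.9, so F = (0.202, 28.9). ∠LFS = 126.8° gives FS at 36.4° from the x-axis; with |FS| = 21.8, S = (17.7, 41.8). FS is perpendicular to SZ, so SZ runs at -53.6°; with |SZ| = 23.2, Z = (31.5, 23.2). ∠SZE = 58.4° gives ZE at -175° from the x-axis; with |ZE| = 10.3, E = (21.3, 22.3). ∠ZEC = 73.8° gives EC at 78.6° from the x-axis; with |EC| = 14.3, C = (24.1, 36.3). Then cos ∠ZCF = CZ·CF / (|CZ||CF|), giving 102°.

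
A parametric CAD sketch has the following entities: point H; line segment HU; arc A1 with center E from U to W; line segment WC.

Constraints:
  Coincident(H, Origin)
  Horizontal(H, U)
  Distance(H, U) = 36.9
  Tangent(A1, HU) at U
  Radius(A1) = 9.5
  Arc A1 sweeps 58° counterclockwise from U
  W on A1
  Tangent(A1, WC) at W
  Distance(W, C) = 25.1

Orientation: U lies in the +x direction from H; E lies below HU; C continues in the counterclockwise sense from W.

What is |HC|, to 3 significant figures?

30.1

H is at the origin; HU is horizontal with |HU| = 36.9 and U on the +x side, so U = (36.9, 0.00). Since A1 is tangent to HU there, EU ⟂ HU, so E = U + (0, -9.5) = (36.9, -9.50). On A1, U sits at bearing 90° from E; a 58° counterclockwise sweep puts W at bearing 148°, so W = E + 9.5·(cos 148°, sin 148°) = (28.8, -4.47). The tangent condition forces EW to be normal to WC, so WC runs along (−sin 148°, cos 148°); with |WC| = 25.1, C = (15.5, -25.8). Then |HC| = |C − H| = 30.1.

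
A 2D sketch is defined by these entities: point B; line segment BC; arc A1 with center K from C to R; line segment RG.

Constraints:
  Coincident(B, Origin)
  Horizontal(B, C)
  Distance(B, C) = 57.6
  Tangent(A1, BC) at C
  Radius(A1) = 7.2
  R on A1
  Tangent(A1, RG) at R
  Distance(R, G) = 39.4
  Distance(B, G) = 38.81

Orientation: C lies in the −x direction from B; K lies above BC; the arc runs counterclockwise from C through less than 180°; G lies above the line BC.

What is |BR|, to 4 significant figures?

52.55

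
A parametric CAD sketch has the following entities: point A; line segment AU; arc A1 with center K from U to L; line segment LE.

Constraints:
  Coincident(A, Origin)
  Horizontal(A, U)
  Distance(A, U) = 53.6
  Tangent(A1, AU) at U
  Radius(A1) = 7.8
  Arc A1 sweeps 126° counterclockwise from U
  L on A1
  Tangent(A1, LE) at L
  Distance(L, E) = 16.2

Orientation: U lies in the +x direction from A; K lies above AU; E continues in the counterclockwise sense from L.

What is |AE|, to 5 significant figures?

56.469

A is at the origin; A and U share the same y with |AU| = 53.6 and U on the +x side, so U = (53.600, 0.0000). Since A1 is tangent to AU there, KU ⟂ AU, so K = U + (0, 7.8) = (53.600, 7.8000). On A1, U sits at bearing -90° from K; a 126° counterclockwise sweep puts L at bearing 36°, so L = K + 7.8·(cos 36°, sin 36°) = (59.910, 12.385). A1 meets LE tangentially, so KL is at right angles to LE, so LE runs along (−sin 36°, cos 36°); with |LE| = 16.2, E = (50.388, 25.491). Then |AE| = |E − A| = 56.469.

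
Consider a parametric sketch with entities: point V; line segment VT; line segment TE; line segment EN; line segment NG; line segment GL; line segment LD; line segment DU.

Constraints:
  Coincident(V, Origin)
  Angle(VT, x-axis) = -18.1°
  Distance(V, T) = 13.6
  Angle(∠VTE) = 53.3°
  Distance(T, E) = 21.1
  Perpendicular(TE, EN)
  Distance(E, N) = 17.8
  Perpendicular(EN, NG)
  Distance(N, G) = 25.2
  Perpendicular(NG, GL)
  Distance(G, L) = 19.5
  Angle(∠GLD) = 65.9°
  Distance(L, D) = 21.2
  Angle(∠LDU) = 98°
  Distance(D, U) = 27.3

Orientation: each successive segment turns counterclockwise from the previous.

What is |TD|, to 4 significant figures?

16.76

NG ⟂ GL, so GL runs at 18.60°; with |GL| = 19.5, L = (15.85, -7.569). ∠GLD = 65.9° gives LD at 132.7° from the x-axis; with |LD| = 21.2, D = (1.469, 8.011). Then |TD| = |D − T| = 16.76.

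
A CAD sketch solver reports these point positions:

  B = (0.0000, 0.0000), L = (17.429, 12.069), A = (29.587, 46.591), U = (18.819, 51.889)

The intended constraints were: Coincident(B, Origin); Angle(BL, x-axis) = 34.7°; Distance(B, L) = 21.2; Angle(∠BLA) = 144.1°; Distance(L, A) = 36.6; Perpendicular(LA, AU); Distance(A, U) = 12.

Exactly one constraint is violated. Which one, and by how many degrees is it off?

Perpendicular(LA, AU) — off by 6.80°.

B = (0.00, 0.00) ✓; BL at 34.70° ✓; |BL| = 21.20 ✓; ∠BLA = 144.1° ✓; |LA| = 36.60 ✓; ∠(LA, AU) = 83.20° ✗; |AU| = 12.00 ✓.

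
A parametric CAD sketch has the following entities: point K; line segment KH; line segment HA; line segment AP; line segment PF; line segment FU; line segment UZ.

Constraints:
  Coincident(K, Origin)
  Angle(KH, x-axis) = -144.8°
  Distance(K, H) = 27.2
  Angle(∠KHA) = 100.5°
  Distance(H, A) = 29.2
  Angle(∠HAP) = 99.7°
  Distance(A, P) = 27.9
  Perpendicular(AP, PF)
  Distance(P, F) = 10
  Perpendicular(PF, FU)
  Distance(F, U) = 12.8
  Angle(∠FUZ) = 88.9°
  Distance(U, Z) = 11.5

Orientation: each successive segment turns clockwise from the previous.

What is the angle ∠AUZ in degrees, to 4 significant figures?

57.59°

K is at the origin; KH runs at -144.8° with length 27.2, so H = (-22.23, -15.68). ∠KHA = 100.5° gives HA at 135.7° from the x-axis; with |HA| = 29.2, A = (-43.12, 4.715). ∠HAP = 99.7° gives AP at 55.40° from the x-axis; with |AP| = 27.9, P = (-27.28, 27.68). AP is perpendicular to PF, so PF runs at -34.60°; with |PF| = 10.0, F = (-19.05, 22.00). PF ⟂ FU, so FU runs at -124.6°; with |FU| = 12.8, U = (-26.32, 11.47). ∠FUZ = 88.9° gives UZ at 144.3° from the x-axis; with |UZ| = 11.5, Z = (-35.66, 18.18). Then cos ∠AUZ = UA·UZ / (|UA||UZ|), giving 57.59°.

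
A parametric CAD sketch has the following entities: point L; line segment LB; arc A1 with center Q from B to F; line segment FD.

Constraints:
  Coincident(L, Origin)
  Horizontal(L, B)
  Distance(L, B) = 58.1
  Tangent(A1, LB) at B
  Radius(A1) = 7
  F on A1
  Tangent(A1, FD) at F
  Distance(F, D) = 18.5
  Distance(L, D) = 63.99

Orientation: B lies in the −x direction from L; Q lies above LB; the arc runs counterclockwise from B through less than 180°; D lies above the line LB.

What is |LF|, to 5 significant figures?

52.420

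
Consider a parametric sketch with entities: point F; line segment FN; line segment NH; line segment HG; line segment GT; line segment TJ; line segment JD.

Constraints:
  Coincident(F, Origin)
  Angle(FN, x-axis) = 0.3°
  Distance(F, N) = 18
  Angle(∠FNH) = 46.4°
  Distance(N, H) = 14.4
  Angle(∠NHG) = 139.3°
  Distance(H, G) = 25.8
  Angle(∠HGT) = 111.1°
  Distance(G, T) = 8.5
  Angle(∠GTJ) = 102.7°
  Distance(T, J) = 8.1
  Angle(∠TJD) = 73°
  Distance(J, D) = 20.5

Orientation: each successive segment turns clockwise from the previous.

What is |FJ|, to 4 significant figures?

15.19

∠HGT = 111.1° gives GT at 117.1° from the x-axis; with |GT| = 8.5, T = (-21.41, -5.516). ∠GTJ = 102.7° gives TJ at 39.80° from the x-axis; with |TJ| = 8.1, J = (-15.18, -0.3308). Then |FJ| = |J − F| = 15.19.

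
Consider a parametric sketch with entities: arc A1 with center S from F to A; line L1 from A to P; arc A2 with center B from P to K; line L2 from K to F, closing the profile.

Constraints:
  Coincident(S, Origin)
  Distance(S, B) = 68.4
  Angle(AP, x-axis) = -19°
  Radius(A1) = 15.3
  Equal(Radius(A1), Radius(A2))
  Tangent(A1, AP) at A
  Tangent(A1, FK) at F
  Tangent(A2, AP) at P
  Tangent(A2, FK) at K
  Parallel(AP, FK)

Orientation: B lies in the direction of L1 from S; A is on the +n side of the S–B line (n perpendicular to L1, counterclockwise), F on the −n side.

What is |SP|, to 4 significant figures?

70.09

The slot axis is L1's direction at -19.0°, so u = (cos -19.0°, sin -19.0°) = (0.9455, -0.3256) and n = (−sin -19.0°, cos -19.0°) = (0.3256, 0.9455). S is at the origin and B lies 68.4 along u from S, so B = 68.4·u = (64.67, -22.27). Tangency of A1 to both parallel lines with radius 15.3 puts A and F at S ± 15.3·n: A = (4.981, 14.47), F = (-4.981, -14.47). Equal radii place P and K the same way about B: P = B + 15.3·n = (69.65, -7.802), K = B − 15.3·n = (59.69, -36.74). Then |SP| = |P − S| = 70.09.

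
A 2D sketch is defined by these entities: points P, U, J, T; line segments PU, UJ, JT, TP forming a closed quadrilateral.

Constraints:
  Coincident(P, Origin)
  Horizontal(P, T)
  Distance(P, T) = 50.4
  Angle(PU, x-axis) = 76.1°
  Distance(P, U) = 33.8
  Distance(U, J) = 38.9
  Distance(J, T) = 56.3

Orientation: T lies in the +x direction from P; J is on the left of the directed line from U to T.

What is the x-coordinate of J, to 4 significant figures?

39.86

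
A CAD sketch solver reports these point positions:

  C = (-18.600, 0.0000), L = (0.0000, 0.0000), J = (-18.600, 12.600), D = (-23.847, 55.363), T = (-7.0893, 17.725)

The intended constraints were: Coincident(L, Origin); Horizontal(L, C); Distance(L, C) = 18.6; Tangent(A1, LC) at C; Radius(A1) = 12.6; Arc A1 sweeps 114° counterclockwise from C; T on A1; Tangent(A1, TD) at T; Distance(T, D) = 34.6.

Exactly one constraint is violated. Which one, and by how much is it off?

Distance(T, D) = 34.6 — off by 6.60.

L = (0.00, 0.00) ✓; L.y = 0.00, C.y = 0.00 ✓; |LC| = 18.60 ✓; ∠(JC, CL) = 90.00° ✓; |JC| = 12.60 ✓; bearing(J→T) − bearing(J→C) = 114.0° ✓; |JT| = 12.60 ✓; ∠(JT, TD) = 90.00° ✓; |TD| = 41.20 ✗.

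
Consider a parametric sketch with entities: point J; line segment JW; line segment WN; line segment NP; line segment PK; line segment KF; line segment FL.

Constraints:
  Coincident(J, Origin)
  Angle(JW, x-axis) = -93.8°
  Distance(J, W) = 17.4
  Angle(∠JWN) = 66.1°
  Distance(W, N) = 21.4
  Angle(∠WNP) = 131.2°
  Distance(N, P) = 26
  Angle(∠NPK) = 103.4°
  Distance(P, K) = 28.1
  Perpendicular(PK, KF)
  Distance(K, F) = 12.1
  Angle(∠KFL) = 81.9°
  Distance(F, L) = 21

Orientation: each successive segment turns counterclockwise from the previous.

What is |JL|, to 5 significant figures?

20.257

PK is perpendicular to KF, so KF runs at -124.50°; with |KF| = 12.1, F = (-1.7081, 20.193). ∠KFL = 81.9° gives FL at -26.400° from the x-axis; with |FL| = 21.0, L = (17.102, 10.856). Then |JL| = |L − J| = 20.257.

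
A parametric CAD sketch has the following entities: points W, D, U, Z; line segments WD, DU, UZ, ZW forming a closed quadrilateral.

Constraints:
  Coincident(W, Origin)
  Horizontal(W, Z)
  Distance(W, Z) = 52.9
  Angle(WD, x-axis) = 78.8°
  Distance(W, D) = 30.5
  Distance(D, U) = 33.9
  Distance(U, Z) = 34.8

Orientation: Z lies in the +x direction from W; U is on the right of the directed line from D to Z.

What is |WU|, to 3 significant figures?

18.2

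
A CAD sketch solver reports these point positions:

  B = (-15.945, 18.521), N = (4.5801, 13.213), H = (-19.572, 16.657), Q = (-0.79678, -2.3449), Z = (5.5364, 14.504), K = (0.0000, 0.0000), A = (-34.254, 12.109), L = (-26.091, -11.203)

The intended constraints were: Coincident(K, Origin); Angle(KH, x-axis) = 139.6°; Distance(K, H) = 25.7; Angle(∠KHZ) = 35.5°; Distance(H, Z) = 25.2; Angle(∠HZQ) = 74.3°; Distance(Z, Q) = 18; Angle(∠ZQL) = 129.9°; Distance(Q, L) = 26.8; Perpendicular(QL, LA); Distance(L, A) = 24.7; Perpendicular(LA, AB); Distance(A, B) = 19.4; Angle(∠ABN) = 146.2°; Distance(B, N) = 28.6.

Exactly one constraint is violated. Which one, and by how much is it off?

Distance(B, N) = 28.6 — off by 7.40.

K = (0.00, 0.00) ✓; KH at 139.6° ✓; |KH| = 25.70 ✓; ∠KHZ = 35.50° ✓; |HZ| = 25.20 ✓; ∠HZQ = 74.30° ✓; |ZQ| = 18.00 ✓; ∠ZQL = 129.9° ✓; |QL| = 26.80 ✓; ∠(QL, LA) = 90.00° ✓; |LA| = 24.70 ✓; ∠(LA, AB) = 90.00° ✓; |AB| = 19.40 ✓; ∠ABN = 146.2° ✓; |BN| = 21.20 ✗.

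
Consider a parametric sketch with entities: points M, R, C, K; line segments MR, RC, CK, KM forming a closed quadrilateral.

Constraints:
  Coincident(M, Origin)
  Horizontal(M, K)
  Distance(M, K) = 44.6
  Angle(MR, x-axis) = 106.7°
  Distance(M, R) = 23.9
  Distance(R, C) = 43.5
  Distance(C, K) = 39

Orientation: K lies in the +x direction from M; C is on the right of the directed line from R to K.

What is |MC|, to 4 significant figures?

19.86

Checks: M = (0.00, 0.00) ✓; |RC| = 43.50 ✓; |CK| = 39.00 ✓.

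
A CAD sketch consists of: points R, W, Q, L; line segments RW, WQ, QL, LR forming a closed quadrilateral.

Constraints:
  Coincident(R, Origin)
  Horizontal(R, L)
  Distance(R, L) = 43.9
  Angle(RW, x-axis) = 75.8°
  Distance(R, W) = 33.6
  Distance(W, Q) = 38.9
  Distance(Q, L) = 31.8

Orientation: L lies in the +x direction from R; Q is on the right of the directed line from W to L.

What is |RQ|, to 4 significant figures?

14.06

Checks: |WQ| = 38.90 ✓; |QL| = 31.80 ✓.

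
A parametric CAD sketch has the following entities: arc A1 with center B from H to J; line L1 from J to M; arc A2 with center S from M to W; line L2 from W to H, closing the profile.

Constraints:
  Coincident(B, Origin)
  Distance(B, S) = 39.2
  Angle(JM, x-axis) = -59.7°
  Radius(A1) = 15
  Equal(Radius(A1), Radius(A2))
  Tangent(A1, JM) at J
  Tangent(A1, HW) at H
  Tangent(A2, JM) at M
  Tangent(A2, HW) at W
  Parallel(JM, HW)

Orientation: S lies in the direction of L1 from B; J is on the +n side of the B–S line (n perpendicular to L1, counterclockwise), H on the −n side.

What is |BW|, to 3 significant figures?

42.0

The slot axis is L1's direction at -59.7°, so u = (cos -59.7°, sin -59.7°) = (0.505, -0.863) and n = (−sin -59.7°, cos -59.7°) = (0.863, 0.505). B is at the origin and S lies 39.2 along u from B, so S = 39.2·u = (19.8, -33.8). Tangency of A1 to both parallel lines with radius 15.0 puts J and H at B ± 15.0·n: J = (13.0, 7.57), H = (-13.0, -7.57). Equal radii place M and W the same way about S: M = S + 15.0·n = (32.7, -26.3), W = S − 15.0·n = (6.83, -41.4). Then |BW| = |W − B| = 42.0.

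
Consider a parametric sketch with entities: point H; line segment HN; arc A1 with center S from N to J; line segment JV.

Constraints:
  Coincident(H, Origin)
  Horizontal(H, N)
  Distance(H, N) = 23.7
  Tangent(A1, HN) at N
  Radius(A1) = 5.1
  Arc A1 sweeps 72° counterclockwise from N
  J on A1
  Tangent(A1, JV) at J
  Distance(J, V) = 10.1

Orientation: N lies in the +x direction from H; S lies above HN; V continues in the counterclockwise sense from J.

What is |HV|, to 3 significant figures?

34.3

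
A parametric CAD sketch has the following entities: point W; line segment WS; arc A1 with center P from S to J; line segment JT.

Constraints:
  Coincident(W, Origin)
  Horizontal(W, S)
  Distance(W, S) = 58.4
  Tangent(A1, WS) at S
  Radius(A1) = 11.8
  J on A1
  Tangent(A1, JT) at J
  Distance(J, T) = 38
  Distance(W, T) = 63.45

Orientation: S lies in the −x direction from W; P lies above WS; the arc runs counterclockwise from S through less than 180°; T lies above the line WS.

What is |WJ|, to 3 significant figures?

47.8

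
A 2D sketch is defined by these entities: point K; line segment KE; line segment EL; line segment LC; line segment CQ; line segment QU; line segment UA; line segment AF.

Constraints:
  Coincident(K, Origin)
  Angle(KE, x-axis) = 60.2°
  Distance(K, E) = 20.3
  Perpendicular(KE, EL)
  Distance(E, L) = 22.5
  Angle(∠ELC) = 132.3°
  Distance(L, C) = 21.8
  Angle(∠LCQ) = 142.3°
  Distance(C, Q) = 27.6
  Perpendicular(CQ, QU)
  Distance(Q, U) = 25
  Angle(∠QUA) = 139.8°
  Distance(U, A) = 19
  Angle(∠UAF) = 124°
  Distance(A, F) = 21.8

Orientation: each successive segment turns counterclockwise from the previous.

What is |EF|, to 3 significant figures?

12.8

K is at the origin; KE runs at 60.2° with length 20.3, so E = (10.1, 17.6). KE ⟂ EL, so EL runs at 150°; with |EL| = 22.5, L = (-9.44, 28.8). ∠ELC = 132.3° gives LC at -162° from the x-axis; with |LC| = 21.8, C = (-30.2, 22.1). ∠LCQ = 142.3° gives CQ at -124° from the x-axis; with |CQ| = 27.6, Q = (-45.8, -0.676). The perpendicularity gives QU at right angles to CQ, so QU runs at -34.4°; with |QU| = 25.0, U = (-25.1, -14.8). ∠QUA = 139.8° gives UA at 5.80° from the x-axis; with |UA| = 19.0, A = (-6.24, -12.9). ∠UAF = 124.0° gives AF at 61.8° from the x-axis; with |AF| = 21.8, F = (4.06, 6.33). Then |EF| = |F − E| = 12.8.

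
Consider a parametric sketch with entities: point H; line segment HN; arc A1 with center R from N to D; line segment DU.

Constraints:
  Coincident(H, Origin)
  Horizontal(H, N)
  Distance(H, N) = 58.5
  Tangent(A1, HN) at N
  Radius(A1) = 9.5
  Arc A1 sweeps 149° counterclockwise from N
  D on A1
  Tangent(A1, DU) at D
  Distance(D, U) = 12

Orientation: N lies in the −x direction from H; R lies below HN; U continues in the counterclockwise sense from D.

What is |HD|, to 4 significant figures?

65.80

H is at the origin; H and N share the same y with |HN| = 58.5 and N on the −x side, so N = (-58.50, 0.000). A1 meets HN tangentially, so RN is at right angles to HN, so R = N + (0, -9.5) = (-58.50, -9.500). On A1, N sits at bearing 90° from R; a 149° counterclockwise sweep puts D at bearing 239°, so D = R + 9.5·(cos 239°, sin 239°) = (-63.39, -17.64). Then |HD| = |D − H| = 65.80.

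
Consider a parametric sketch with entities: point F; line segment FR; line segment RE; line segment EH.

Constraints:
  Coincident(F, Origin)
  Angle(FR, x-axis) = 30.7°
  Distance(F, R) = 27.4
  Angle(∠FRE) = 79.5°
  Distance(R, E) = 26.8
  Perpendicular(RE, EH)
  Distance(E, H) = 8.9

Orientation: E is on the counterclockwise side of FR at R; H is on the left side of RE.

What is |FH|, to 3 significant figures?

28.3

F is at the origin; FR runs at 30.7° with length 27.4, so R = 27.4·(cos 30.7°, sin 30.7°) = (23.6, 14.0). ∠FRE = 79.5°, so RE runs at 30.7° + (180° − 79.5°) = 131° from the x-axis; with |RE| = 26.8, E = R + 26.8·(cos 131°, sin 131°) = (5.91, 34.2). RE ⟂ EH; with |EH| = 8.9 on the left of RE, H = E + 8.9·(-0.752, -0.659) = (-0.789, 28.3). Then |FH| = |H − F| = 28.3.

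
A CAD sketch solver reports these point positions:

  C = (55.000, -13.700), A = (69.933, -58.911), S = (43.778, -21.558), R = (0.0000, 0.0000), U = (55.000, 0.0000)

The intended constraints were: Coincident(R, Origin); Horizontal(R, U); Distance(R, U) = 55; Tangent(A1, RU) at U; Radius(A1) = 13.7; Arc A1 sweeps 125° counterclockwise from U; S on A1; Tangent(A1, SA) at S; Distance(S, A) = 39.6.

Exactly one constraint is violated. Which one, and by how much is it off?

Distance(S, A) = 39.6 — off by 6.00.

R = (0.00, 0.00) ✓; R.y = 0.00, U.y = 0.00 ✓; |RU| = 55.00 ✓; ∠(CU, UR) = 90.00° ✓; |CU| = 13.70 ✓; bearing(C→S) − bearing(C→U) = 125.0° ✓; |CS| = 13.70 ✓; ∠(CS, SA) = 90.00° ✓; |SA| = 45.60 ✗.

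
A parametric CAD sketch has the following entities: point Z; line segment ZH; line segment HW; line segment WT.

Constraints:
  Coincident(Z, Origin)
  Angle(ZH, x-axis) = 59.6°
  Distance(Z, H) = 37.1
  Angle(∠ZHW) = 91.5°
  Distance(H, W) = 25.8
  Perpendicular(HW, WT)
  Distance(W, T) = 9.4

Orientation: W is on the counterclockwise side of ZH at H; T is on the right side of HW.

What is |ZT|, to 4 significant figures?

53.64

∠ZHW = 91.5°, so HW runs at 59.6° + (180° − 91.5°) = 148.1° from the x-axis; with |HW| = 25.8, W = H + 25.8·(cos 148.1°, sin 148.1°) = (-3.130, 45.63). HW is perpendicular to WT; with |WT| = 9.4 on the right of HW, T = W + 9.4·(0.5284, 0.8490) = (1.838, 53.61). Then |ZT| = |T − Z| = 53.64.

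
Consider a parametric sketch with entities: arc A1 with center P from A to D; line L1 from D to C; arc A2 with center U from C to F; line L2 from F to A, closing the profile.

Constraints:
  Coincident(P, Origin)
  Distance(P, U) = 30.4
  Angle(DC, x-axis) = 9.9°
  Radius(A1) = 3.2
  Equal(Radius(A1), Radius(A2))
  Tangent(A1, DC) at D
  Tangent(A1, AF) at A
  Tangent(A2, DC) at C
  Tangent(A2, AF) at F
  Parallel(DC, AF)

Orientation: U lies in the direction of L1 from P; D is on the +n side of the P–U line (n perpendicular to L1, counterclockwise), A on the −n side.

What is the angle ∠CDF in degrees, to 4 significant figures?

11.89°

Tangency of A1 to both parallel lines with radius 3.2 puts D and A at P ± 3.2·n: D = (-0.5502, 3.152), A = (0.5502, -3.152). Equal radii place C and F the same way about U: C = U + 3.2·n = (29.40, 8.379), F = U − 3.2·n = (30.50, 2.074). Then cos ∠CDF = DC·DF / (|DC||DF|), giving 11.89°.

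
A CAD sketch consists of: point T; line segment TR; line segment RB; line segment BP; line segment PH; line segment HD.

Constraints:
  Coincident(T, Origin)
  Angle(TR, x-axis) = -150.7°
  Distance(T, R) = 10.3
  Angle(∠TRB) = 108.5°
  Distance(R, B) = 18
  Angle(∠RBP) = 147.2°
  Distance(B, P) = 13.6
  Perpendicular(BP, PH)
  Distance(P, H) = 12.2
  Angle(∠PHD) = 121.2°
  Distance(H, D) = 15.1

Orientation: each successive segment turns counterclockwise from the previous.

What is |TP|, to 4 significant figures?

32.79

T is at the origin; TR runs at -150.7° with length 10.3, so R = (-8.982, -5.041). ∠TRB = 108.5° gives RB at -79.20° from the x-axis; with |RB| = 18.0, B = (-5.609, -22.72). ∠RBP = 147.2° gives BP at -46.40° from the x-axis; with |BP| = 13.6, P = (3.769, -32.57). Then |TP| = |P − T| = 32.79.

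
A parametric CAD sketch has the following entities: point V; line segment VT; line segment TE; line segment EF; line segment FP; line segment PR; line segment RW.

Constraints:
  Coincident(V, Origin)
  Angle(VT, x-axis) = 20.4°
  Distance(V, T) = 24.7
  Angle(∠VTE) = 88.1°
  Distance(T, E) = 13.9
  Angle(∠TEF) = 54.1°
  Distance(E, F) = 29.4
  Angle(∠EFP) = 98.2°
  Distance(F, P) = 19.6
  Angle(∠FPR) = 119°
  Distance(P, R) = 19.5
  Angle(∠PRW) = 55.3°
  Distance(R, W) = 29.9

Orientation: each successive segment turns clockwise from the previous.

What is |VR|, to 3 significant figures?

36.8

∠EFP = 98.2° gives FP at 80.8° from the x-axis; with |FP| = 19.6, P = (2.64, 23.6). ∠FPR = 119.0° gives PR at 19.8° from the x-axis; with |PR| = 19.5, R = (21.0, 30.2). Then |VR| = |R − V| = 36.8.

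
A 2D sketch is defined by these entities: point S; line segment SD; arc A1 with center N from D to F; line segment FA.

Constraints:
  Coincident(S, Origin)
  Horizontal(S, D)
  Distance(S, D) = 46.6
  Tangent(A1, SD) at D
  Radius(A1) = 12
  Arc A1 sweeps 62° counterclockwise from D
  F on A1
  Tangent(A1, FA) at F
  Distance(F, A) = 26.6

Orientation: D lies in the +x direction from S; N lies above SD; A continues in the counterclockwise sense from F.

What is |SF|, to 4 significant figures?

57.55

S is at the origin; S and D share the same y with |SD| = 46.6 and D on the +x side, so D = (46.60, 0.000). The tangent condition forces ND to be normal to SD, so N = D + (0, 12) = (46.60, 12.00). On A1, D sits at bearing -90° from N; a 62° counterclockwise sweep puts F at bearing -28°, so F = N + 12.0·(cos -28°, sin -28°) = (57.20, 6.366). Then |SF| = |F − S| = 57.55.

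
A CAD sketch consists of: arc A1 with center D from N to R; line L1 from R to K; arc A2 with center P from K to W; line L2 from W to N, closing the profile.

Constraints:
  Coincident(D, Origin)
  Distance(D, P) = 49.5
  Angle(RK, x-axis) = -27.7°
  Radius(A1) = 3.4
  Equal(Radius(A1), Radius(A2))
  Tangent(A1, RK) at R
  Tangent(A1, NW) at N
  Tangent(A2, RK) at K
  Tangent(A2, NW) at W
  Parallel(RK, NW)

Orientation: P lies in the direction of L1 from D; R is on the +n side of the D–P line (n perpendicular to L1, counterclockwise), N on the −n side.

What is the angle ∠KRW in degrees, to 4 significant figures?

7.822°

The slot axis is L1's direction at -27.7°, so u = (cos -27.7°, sin -27.7°) = (0.8854, -0.4648) and n = (−sin -27.7°, cos -27.7°) = (0.4648, 0.8854). D is at the origin and P lies 49.5 along u from D, so P = 49.5·u = (43.83, -23.01). Tangency of A1 to both parallel lines with radius 3.4 puts R and N at D ± 3.4·n: R = (1.580, 3.010), N = (-1.580, -3.010). Equal radii place K and W the same way about P: K = P + 3.4·n = (45.41, -20.00), W = P − 3.4·n = (42.25, -26.02). Then cos ∠KRW = RK·RW / (|RK||RW|), giving 7.822°.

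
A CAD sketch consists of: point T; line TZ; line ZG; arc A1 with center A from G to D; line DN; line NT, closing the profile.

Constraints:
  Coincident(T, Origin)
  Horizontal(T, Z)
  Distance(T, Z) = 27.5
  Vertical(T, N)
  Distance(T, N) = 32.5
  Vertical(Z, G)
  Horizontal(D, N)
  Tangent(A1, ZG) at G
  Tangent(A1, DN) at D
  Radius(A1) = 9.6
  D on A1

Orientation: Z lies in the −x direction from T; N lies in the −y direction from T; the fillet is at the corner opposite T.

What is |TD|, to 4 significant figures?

37.10

T is at the origin; T and Z share the same y with |TZ| = 27.5 and Z on the −x side, so Z = (-27.50, 0.000). TN is vertical with |TN| = 32.5 and N on the −y side, so N = (0.000, -32.50). The virtual corner opposite T is at (-27.50, -32.50). Tangency of A1 to ZG means the radius AG is perpendicular to ZG and since A1 is tangent to DN there, AD ⟂ DN, with radius 9.6, so the center A sits 9.6 in from both sides at A = (-17.90, -22.90). That places the tangent points at G = (-27.50, -22.90) on ZG and D = (-17.90, -32.50) on DN. Then |TD| = |D − T| = 37.10.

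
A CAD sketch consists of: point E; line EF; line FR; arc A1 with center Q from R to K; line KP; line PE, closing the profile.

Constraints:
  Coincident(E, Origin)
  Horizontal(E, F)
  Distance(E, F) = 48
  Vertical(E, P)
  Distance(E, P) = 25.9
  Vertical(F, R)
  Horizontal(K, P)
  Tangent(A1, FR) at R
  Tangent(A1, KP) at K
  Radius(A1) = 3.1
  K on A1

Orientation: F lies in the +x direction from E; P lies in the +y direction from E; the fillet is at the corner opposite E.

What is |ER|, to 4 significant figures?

53.14

E is at the origin; E and F share the same y with |EF| = 48.0 and F on the +x side, so F = (48.00, 0.000). E and P share the same x with |EP| = 25.9 and P on the +y side, so P = (0.000, 25.90). The virtual corner opposite E is at (48.00, 25.90). A1 meets FR tangentially, so QR is at right angles to FR and the tangent condition forces QK to be normal to KP, with radius 3.1, so the center Q sits 3.1 in from both sides at Q = (44.90, 22.80). That places the tangent points at R = (48.00, 22.80) on FR and K = (44.90, 25.90) on KP. Then |ER| = |R − E| = 53.14.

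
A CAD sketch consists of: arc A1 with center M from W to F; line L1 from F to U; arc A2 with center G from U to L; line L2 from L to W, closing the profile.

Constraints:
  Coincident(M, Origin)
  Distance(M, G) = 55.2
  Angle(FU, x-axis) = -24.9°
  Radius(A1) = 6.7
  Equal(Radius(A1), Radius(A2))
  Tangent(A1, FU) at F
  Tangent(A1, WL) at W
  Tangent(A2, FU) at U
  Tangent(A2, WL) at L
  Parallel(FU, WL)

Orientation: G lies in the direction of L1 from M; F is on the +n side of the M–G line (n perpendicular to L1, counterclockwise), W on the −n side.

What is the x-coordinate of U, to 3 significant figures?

52.9

Tangency of A1 to both parallel lines with radius 6.7 puts F and W at M ± 6.7·n: F = (2.82, 6.08), W = (-2.82, -6.08). Equal radii place U and L the same way about G: U = G + 6.7·n = (52.9, -17.2), L = G − 6.7·n = (47.2, -29.3). So U.x = 52.9.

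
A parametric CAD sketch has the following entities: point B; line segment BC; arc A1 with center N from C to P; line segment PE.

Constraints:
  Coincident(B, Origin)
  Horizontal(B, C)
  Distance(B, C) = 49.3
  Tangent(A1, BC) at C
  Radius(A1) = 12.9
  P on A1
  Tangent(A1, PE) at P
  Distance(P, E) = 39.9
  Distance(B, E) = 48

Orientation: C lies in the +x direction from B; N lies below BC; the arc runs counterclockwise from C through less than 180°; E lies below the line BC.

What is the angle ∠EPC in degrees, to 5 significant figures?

147.72°

B is at the origin; B and C share the same y with |BC| = 49.3 and C on the +x side, so C = (49.300, 0.0000). Tangency of A1 to BC means the radius NC is perpendicular to BC, so N = C + (0, -12.9) = (49.300, -12.900). Since NP ⟂ PE (tangency), |NE| = √(12.9² + 39.9²) = 41.934 regardless of where P sits on A1. So E lies on both circle(B, 48.0) and circle(N, 41.934); the below-BC intersection is E = (20.516, -43.395). P is the foot of the tangent from E: P = (37.650, -7.3605).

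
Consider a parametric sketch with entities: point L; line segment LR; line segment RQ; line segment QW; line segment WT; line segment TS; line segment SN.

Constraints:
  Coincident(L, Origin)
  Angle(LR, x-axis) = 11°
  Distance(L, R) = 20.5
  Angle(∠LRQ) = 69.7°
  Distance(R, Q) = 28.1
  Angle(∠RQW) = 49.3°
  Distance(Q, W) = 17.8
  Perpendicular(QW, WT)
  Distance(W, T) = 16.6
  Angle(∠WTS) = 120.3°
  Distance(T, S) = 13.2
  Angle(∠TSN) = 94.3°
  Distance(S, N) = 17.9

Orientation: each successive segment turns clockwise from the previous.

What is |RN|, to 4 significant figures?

25.52

∠WTS = 120.3° gives TS at -19.70° from the x-axis; with |TS| = 13.2, S = (29.28, -3.963). ∠TSN = 94.3° gives SN at -105.4° from the x-axis; with |SN| = 17.9, N = (24.53, -21.22). Then |RN| = |N − R| = 25.52.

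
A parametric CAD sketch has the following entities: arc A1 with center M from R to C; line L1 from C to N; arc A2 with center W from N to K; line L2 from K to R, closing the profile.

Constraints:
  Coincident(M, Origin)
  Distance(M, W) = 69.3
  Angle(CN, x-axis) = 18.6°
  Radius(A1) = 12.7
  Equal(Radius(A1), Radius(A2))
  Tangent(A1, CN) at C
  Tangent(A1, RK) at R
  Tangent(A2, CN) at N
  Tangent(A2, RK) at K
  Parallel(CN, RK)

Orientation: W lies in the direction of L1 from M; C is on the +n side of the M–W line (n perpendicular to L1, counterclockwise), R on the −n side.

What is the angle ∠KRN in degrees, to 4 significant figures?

20.13°

The slot axis is L1's direction at 18.6°, so u = (cos 18.6°, sin 18.6°) = (0.9478, 0.3190) and n = (−sin 18.6°, cos 18.6°) = (-0.3190, 0.9478). M is at the origin and W lies 69.3 along u from M, so W = 69.3·u = (65.68, 22.10). Tangency of A1 to both parallel lines with radius 12.7 puts C and R at M ± 12.7·n: C = (-4.051, 12.04), R = (4.051, -12.04). Equal radii place N and K the same way about W: N = W + 12.7·n = (61.63, 34.14), K = W − 12.7·n = (69.73, 10.07). Then cos ∠KRN = RK·RN / (|RK||RN|), giving 20.13°.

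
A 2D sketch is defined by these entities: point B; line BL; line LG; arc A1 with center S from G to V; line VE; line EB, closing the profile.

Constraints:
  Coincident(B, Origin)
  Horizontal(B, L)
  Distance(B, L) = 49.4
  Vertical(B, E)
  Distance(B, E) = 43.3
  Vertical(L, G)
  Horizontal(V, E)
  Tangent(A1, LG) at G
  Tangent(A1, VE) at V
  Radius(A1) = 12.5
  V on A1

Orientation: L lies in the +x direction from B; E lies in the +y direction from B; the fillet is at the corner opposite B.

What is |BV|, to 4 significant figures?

56.89

B is at the origin; BL is horizontal with |BL| = 49.4 and L on the +x side, so L = (49.40, 0.000). BE is vertical with |BE| = 43.3 and E on the +y side, so E = (0.000, 43.30). The virtual corner opposite B is at (49.40, 43.30). A1 meets LG tangentially, so SG is at right angles to LG and A1 meets VE tangentially, so SV is at right angles to VE, with radius 12.5, so the center S sits 12.5 in from both sides at S = (36.90, 30.80). That places the tangent points at G = (49.40, 30.80) on LG and V = (36.90, 43.30) on VE. Then |BV| = |V − B| = 56.89.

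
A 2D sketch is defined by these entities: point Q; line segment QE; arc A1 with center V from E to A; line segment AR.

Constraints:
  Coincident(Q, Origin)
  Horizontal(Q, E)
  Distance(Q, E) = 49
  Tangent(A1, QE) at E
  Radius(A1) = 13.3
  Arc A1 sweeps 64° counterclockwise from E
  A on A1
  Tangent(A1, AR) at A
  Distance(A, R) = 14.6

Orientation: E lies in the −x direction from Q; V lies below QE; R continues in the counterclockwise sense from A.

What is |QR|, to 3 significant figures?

70.4

Q is at the origin; QE is horizontal with |QE| = 49.0 and E on the −x side, so E = (-49.0, 0.00). Since A1 is tangent to QE there, VE ⟂ QE, so V = E + (0, -13.3) = (-49.0, -13.3). On A1, E sits at bearing 90° from V; a 64° counterclockwise sweep puts A at bearing 154°, so A = V + 13.3·(cos 154°, sin 154°) = (-61.0, -7.47). Tangency of A1 to AR means the radius VA is perpendicular to AR, so AR runs along (−sin 154°, cos 154°); with |AR| = 14.6, R = (-67.4, -20.6). Then |QR| = |R − Q| = 70.4.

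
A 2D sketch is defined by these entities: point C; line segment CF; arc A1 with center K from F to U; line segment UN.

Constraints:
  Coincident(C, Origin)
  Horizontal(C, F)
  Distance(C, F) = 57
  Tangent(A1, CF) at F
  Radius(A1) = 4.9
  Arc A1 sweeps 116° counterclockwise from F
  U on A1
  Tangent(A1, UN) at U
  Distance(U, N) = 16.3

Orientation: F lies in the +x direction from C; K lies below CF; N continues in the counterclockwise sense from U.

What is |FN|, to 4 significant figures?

21.87

C is at the origin; C and F share the same y with |CF| = 57.0 and F on the +x side, so F = (57.00, 0.000). A1 meets CF tangentially, so KF is at right angles to CF, so K = F + (0, -4.9) = (57.00, -4.900). On A1, F sits at bearing 90° from K; a 116° counterclockwise sweep puts U at bearing 206°, so U = K + 4.9·(cos 206°, sin 206°) = (52.60, -7.048). A1 meets UN tangentially, so KU is at right angles to UN, so UN runs along (−sin 206°, cos 206°); with |UN| = 16.3, N = (59.74, -21.70). Then |FN| = |N − F| = 21.87.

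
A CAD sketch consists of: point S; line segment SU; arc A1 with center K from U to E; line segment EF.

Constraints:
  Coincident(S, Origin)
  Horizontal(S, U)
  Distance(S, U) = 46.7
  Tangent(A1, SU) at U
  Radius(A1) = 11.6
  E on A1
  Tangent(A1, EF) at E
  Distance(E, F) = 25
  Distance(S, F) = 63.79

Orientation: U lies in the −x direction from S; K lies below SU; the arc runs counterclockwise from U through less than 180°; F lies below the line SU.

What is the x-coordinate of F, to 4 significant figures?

-50.57

Checks: |KE| = 11.60 ✓; ∠(KE, EF) = 90.00° ✓; |EF| = 25.00 ✓; |SF| = 63.79 ✓.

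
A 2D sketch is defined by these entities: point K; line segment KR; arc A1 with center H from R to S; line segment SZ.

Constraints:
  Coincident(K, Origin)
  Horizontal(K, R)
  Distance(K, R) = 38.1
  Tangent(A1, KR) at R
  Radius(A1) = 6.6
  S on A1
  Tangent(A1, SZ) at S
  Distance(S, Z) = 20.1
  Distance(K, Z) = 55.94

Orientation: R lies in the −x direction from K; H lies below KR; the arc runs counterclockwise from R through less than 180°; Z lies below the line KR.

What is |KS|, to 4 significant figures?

44.59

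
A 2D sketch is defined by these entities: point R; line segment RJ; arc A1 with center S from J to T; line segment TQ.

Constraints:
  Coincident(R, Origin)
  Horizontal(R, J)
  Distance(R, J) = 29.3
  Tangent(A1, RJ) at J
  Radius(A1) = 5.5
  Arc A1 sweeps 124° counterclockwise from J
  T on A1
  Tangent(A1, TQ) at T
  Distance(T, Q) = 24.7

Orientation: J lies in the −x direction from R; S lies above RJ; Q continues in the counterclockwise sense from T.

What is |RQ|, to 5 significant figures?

48.274

R is at the origin; R and J share the same y with |RJ| = 29.3 and J on the −x side, so J = (-29.300, 0.0000). The tangent condition forces SJ to be normal to RJ, so S = J + (0, 5.5) = (-29.300, 5.5000). On A1, J sits at bearing -90° from S; a 124° counterclockwise sweep puts T at bearing 34°, so T = S + 5.5·(cos 34°, sin 34°) = (-24.740, 8.5756). A1 meets TQ tangentially, so ST is at right angles to TQ, so TQ runs along (−sin 34°, cos 34°); with |TQ| = 24.7, Q = (-38.552, 29.053). Then |RQ| = |Q − R| = 48.274.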